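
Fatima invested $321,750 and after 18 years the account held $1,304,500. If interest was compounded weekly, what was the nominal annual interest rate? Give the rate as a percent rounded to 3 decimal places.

7.782%

The 936-period growth factor is 1,304,500/321,750 = 4.05439.
r/52 = 4.05439^(1/936) − 1 ≈ 0.00149663, so r ≈ 52·0.00149663 = 7.78249%.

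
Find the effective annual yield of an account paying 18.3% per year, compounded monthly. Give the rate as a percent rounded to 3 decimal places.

One year is 12 periods at 0.01525 each: (1 + 0.01525)^12 ≈ 1.199157.
EAR = 1.199157 − 1 ≈ 19.91568%.

19.916%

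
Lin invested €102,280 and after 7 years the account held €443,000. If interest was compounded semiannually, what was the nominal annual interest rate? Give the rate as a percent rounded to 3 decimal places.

(1 + r/2)^14 = 443,000/102,280 = 4.33125.
1 + r/2 = 4.33125^(1/14) ≈ 1.110382, so r/2 ≈ 0.110382.
r ≈ 2·0.110382 = 22.07637%.

22.076%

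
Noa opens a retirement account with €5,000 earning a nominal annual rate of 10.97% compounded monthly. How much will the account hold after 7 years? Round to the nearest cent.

€10,738.65

Periodic rate = 10.97%/12 = 0.00914167; periods = 12·7 = 84.
A = 5,000·(1 + 0.1097/12)^84 ≈ 5,000·2.1477296396 ≈ 10,738.6482.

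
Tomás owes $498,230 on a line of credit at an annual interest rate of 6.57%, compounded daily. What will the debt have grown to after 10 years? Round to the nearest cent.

Periodic rate = 6.57%/365 = 0.00018; periods = 365·10 = 3650.
A = 498,230·(1 + 0.00018)^3650 ≈ 498,230·1.92888261075 ≈ 961,027.1832.

$961,027.18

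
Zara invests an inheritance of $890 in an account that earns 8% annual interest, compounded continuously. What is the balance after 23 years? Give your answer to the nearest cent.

A = P·e^(rt) = 890·e^(0.08·23) = 890·e^1.84.
e^1.84 ≈ 6.296538261, so A ≈ 5,603.9191.

$5,603.92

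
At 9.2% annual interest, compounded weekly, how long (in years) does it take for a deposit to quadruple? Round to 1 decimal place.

(1 + 0.00176923)^(52t) = 4.
52t = ln 4 / ln(1 + 0.00176923) ≈ 1.3863/0.00176767 ≈ 784.2506.
t ≈ 15.0817.

15.1 years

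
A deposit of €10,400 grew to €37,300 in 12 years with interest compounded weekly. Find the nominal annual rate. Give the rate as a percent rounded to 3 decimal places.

10.654%

(1 + r/52)^624 = 37,300/10,400 = 3.58654.
1 + r/52 = 3.58654^(1/624) ≈ 1.002049, so r/52 ≈ 0.00204887.
r ≈ 52·0.00204887 = 10.65413%.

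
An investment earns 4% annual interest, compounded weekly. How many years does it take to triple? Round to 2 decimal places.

27.48 years

(1 + 0.000769231)^(52t) = 3.
52t = ln 3 / ln(1 + 0.000769231) ≈ 1.0986/0.000768935 ≈ 1428.7452.
t ≈ 27.4759.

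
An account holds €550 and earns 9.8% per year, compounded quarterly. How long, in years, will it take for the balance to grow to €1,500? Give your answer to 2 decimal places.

(1 + 0.0245)^(4t) = 1,500/550 = 2.7273.
4t·ln(1 + 0.0245) = ln(2.7273); 4t = 1.0033/0.0242047 ≈ 41.4507.
t ≈ 10.3627 years.

10.36 years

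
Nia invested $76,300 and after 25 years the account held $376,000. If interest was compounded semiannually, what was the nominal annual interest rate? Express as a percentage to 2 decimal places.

6.48%

The 50-period growth factor is 376,000/76,300 = 4.92792.
r/2 = 4.92792^(1/50) − 1 ≈ 0.0324125, so r ≈ 2·0.0324125 = 6.48251%.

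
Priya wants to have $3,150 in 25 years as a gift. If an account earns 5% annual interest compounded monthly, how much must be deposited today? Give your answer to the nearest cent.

Growth factor = (1 + 0.05/12)^300 ≈ 3.481290452.
P = 3,150/3.481290452 ≈ 904.8369.

$904.84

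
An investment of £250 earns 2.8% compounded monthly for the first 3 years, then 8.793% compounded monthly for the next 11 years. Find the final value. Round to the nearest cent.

Phase 1: 250·(1 + 0.028/12)^36 ≈ 271.8806.
Phase 2: 271.8806·(1 + 0.0073275)^132 ≈ 712.7043.

£712.70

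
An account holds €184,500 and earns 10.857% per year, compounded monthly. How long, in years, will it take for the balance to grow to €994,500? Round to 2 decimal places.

15.59 years

(1 + 0.0090475)^(12t) = 994,500/184,500 = 5.3902.
12t·ln(1 + 0.0090475) = ln(5.3902); 12t = 1.6846/0.00900682 ≈ 187.0351.
t ≈ 15.5863 years.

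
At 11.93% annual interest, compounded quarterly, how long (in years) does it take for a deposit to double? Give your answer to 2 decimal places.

5.90 years

(1 + 0.029825)^(4t) = 2.
4t = ln 2 / ln(1 + 0.029825) ≈ 0.69315/0.0293889 ≈ 23.5854.
t ≈ 5.8963.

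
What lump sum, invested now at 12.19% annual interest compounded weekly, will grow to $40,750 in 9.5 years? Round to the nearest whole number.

Periodic rate = 12.19%/52 = 0.00234423; 494 periods.
P = 40,750/(1 + 0.1219/52)^494 ≈ 40,750/3.1794071525 ≈ 12,816.8549.

$12,817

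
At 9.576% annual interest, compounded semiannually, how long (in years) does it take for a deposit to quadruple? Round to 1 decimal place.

14.8 years

(1 + 0.04788)^(2t) = 4.
2t = ln 4 / ln(1 + 0.04788) ≈ 1.3863/0.0467691 ≈ 29.6413.
t ≈ 14.8206.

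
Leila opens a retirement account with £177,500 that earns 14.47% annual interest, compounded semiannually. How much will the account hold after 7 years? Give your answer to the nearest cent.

Growth factor = (1 + 0.07235)^14 ≈ 2.65895988749.
A ≈ 177,500 × 2.65895988749 ≈ 471,965.3800.

£471,965.38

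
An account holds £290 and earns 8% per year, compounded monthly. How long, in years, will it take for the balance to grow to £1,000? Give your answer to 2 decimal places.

We need (1 + 0.00666667)^(12t) = 3.4483, so 12t = ln 3.4483 / ln 1.006667 ≈ 186.2994.
t ≈ 186.2994/12 = 15.5250 years.

15.52 years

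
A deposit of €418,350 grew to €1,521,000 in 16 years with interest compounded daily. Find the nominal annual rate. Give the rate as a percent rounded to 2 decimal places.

The 5840-period growth factor is 1,521,000/418,350 = 3.63571.
r/365 = 3.63571^(1/5840) − 1 ≈ 0.000221053, so r ≈ 365·0.000221053 = 8.06842%.

8.07%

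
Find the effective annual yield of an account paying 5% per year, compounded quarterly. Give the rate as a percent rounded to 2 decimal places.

5.09%

One year is 4 periods at 0.0125 each: (1 + 0.0125)^4 ≈ 1.050945.
EAR = 1.050945 − 1 ≈ 5.09453%.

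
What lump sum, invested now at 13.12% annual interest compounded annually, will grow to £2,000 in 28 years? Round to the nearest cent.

Annual rate = 13.12% = 0.1312; 28 periods.
P = 2,000/(1 + 0.1312)^28 ≈ 2,000/31.55753704 ≈ 63.3763.

£63.38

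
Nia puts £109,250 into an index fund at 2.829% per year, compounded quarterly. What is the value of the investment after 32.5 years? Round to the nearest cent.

£273,097.20

Growth factor = (1 + 0.0070725)^130 ≈ 2.49974551438.
A ≈ 109,250 × 2.49974551438 ≈ 273,097.1974.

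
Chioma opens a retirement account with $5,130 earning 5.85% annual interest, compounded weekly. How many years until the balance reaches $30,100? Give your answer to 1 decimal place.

We need (1 + 0.001125)^(52t) = 5.8674, so 52t = ln 5.8674 / ln 1.001125 ≈ 1573.7019.
t ≈ 1573.7019/52 = 30.2635 years.

30.3 years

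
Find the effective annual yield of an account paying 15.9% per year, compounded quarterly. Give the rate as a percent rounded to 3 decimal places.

One year is 4 periods at 0.03975 each: (1 + 0.03975)^4 ≈ 1.168734.
EAR = 1.168734 − 1 ≈ 16.87341%.

16.873%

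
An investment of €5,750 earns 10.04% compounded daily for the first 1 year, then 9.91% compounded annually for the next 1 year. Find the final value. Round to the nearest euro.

Phase 1: 5,750·(1 + 0.1004/365)^365 ≈ 6,357.1874.
Phase 2: 6,357.1874·(1 + 0.0991)^1 ≈ 6,987.1847.

€6,987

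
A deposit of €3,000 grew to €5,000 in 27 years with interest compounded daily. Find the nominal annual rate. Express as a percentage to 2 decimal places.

1.89%

(1 + r/365)^9855 = 5,000/3,000 = 1.66667.
1 + r/365 = 1.66667^(1/9855) ≈ 1.000052, so r/365 ≈ 0.0000518355.
r ≈ 365·0.0000518355 = 1.89200%.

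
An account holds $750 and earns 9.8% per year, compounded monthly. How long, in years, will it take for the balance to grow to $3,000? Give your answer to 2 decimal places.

We need (1 + 0.00816667)^(12t) = 4, so 12t = ln 4 / ln 1.008167 ≈ 170.4425.
t ≈ 170.4425/12 = 14.2035 years.

14.20 years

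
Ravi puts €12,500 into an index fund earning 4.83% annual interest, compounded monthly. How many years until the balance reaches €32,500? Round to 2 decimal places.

(1 + 0.004025)^(12t) = 32,500/12,500 = 2.6.
12t·ln(1 + 0.004025) = ln(2.6); 12t = 0.95551/0.00401692 ≈ 237.8716.
t ≈ 19.8226 years.

19.82 years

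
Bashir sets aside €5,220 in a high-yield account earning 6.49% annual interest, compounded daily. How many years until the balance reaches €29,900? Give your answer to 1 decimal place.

(1 + 0.000177808)^(365t) = 29,900/5,220 = 5.728.
365t·ln(1 + 0.000177808) = ln(5.728); 365t = 1.7454/0.000177792 ≈ 9816.8479.
t ≈ 26.8955 years.

26.9 years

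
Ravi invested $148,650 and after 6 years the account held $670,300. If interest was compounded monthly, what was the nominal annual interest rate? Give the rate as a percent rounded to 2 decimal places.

25.37%

(1 + r/12)^72 = 670,300/148,650 = 4.50925.
1 + r/12 = 4.50925^(1/72) ≈ 1.021139, so r/12 ≈ 0.0211388.
r ≈ 12·0.0211388 = 25.36657%.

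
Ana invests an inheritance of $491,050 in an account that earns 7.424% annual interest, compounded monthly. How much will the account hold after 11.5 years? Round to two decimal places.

Periodic rate = 7.424%/12 = 0.00618667; periods = 12·11.5 = 138.
A = 491,050·(1 + 0.07424/12)^138 ≈ 491,050·2.342291861305 ≈ 1,150,182.4185.

$1,150,182.42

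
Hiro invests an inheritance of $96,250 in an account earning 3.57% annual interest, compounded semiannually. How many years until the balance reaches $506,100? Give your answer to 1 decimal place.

46.9 years

We need (1 + 0.01785)^(2t) = 5.2582, so 2t = ln 5.2582 / ln 1.01785 ≈ 93.8126.
t ≈ 93.8126/2 = 46.9063 years.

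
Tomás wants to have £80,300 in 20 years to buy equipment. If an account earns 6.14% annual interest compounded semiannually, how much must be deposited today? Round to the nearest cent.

£23,956.56

Growth factor = (1 + 0.0307)^40 ≈ 3.3518999101.
P = 80,300/3.3518999101 ≈ 23,956.5626.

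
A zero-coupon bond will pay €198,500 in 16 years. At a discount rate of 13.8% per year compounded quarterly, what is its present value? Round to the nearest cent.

Periodic rate = 13.8%/4 = 0.0345; 64 periods.
P = 198,500/(1 + 0.0345)^64 ≈ 198,500/8.76499514987 ≈ 22,646.9036.

€22,646.90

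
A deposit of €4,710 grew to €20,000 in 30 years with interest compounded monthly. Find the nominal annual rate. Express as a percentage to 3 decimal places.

(1 + r/12)^360 = 20,000/4,710 = 4.24628.
1 + r/12 = 4.24628^(1/360) ≈ 1.004025, so r/12 ≈ 0.00402487.
r ≈ 12·0.00402487 = 4.82984%.

4.830%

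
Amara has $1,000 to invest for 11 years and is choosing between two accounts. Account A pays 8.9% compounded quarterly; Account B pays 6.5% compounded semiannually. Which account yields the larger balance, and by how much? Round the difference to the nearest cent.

Account A growth factor: (1 + 0.02225)^44 ≈ 2.63337826; balance ≈ 2,633.3783.
Account B growth factor: (1 + 0.0325)^22 ≈ 2.021069868; balance ≈ 2,021.0699.
Account A is larger by 612.3084.

Account A, by $612.31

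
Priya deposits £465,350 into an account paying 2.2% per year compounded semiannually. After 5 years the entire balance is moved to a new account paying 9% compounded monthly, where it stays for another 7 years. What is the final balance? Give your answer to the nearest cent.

£972,469.25

Phase 1: 465,350·(1 + 0.011)^10 ≈ 519,148.1063.
Phase 2: 519,148.1063·(1 + 0.0075)^84 ≈ 972,469.2520.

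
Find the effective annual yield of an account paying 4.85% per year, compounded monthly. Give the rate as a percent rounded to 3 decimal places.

One year is 12 periods at 0.00404167 each: (1 + 0.00404167)^12 ≈ 1.049593.
EAR = 1.049593 − 1 ≈ 4.95928%.

4.959%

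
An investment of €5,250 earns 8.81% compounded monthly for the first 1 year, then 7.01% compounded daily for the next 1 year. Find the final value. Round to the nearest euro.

Phase 1: 5,250·(1 + 0.0881/12)^12 ≈ 5,731.6661.
Phase 2: 5,731.6661·(1 + 0.0701/365)^365 ≈ 6,147.8321.

€6,148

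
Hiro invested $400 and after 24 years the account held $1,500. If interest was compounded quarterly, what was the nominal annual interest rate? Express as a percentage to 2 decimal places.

The 96-period growth factor is 1,500/400 = 3.75.
r/4 = 3.75^(1/96) − 1 ≈ 0.0138635, so r ≈ 4·0.0138635 = 5.54540%.

5.55%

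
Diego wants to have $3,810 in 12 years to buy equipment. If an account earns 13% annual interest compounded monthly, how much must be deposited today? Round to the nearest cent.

Periodic rate = 13%/12 = 0.0108333; 144 periods.
P = 3,810/(1 + 0.13/12)^144 ≈ 3,810/4.719064289 ≈ 807.3634.

$807.36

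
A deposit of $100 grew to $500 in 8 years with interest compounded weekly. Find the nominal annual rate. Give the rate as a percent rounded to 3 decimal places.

20.157%

The 416-period growth factor is 500/100 = 5.
r/52 = 5^(1/416) − 1 ≈ 0.00387633, so r ≈ 52·0.00387633 = 20.15694%.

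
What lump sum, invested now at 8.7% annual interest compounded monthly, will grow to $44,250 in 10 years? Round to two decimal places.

Growth factor = (1 + 0.00725)^120 ≈ 2.3794310648.
P = 44,250/2.3794310648 ≈ 18,596.8825.

$18,596.88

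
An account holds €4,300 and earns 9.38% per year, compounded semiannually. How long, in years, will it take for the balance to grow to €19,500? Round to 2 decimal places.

(1 + 0.0469)^(2t) = 19,500/4,300 = 4.5349.
2t·ln(1 + 0.0469) = ln(4.5349); 2t = 1.5118/0.0458334 ≈ 32.9847.
t ≈ 16.4923 years.

16.49 years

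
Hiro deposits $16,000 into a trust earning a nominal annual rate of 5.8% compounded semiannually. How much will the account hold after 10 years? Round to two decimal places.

Periodic rate = 5.8%/2 = 0.029; periods = 2·10 = 20.
A = 16,000·(1 + 0.029)^20 ≈ 16,000·1.7713626994 ≈ 28,341.8032.

$28,341.80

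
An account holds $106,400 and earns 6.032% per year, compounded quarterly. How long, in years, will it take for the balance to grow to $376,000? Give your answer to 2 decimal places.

21.09 years

(1 + 0.01508)^(4t) = 376,000/106,400 = 3.5338.
4t·ln(1 + 0.01508) = ln(3.5338); 4t = 1.2624/0.0149674 ≈ 84.3421.
t ≈ 21.0855 years.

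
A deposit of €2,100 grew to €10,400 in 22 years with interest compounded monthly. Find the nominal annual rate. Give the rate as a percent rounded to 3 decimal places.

7.294%

The 264-period growth factor is 10,400/2,100 = 4.95238.
r/12 = 4.95238^(1/264) − 1 ≈ 0.00607851, so r ≈ 12·0.00607851 = 7.29421%.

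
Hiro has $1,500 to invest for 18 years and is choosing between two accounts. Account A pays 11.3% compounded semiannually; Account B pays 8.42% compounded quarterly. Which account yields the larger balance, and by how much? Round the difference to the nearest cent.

Account A growth factor: (1 + 0.0565)^36 ≈ 7.232726618; balance ≈ 10,849.0899.
Account B growth factor: (1 + 0.02105)^72 ≈ 4.481100617; balance ≈ 6,721.6509.
Account A is larger by 4,127.4390.

Account A, by $4,127.44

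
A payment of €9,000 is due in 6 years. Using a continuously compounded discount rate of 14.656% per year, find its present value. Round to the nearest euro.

P = A·e^(−rt) = 9,000·e^(−0.87936).
e^(−0.87936) ≈ 0.4150484577, so P ≈ 3,735.4361.

€3,735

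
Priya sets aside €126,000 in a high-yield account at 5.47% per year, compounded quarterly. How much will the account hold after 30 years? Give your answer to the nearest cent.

€643,011.64

Periodic rate = 5.47%/4 = 0.013675; periods = 4·30 = 120.
A = 126,000·(1 + 0.013675)^120 ≈ 126,000·5.10326696895 ≈ 643,011.6381.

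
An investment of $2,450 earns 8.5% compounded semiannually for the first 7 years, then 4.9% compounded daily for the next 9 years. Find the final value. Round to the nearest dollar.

Phase 1: 2,450·(1 + 0.0425)^14 ≈ 4,387.6399.
Phase 2: 4,387.6399·(1 + 0.049/365)^3285 ≈ 6,819.3344.

$6,819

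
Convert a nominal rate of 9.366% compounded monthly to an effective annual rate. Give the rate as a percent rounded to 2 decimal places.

One year is 12 periods at 0.007805 each: (1 + 0.007805)^12 ≈ 1.097787.
EAR = 1.097787 − 1 ≈ 9.77871%.

9.78%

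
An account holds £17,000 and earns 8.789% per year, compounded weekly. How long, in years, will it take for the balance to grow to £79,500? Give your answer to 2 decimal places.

We need (1 + 0.00169019)^(52t) = 4.6765, so 52t = ln 4.6765 / ln 1.00169 ≈ 913.4149.
t ≈ 913.4149/52 = 17.5657 years.

17.57 years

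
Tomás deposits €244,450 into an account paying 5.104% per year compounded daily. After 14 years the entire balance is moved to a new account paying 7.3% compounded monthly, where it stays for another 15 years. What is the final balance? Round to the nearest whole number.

After 14 years at 5.104%: 244,450 × 2.043185366433 ≈ 499,456.6628.
Then 15 years at 7.3%: 499,456.6628 × 2.97928345781 ≈ 1,488,022.9734.

€1,488,023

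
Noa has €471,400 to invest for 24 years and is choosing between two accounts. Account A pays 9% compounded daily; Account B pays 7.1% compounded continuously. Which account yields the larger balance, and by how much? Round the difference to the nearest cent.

A: (1 + 0.09/365)^8760 ≈ 8.668829209483, so 471,400 × 8.668829209483 ≈ 4,086,486.0894.
B: e^(0.071·24) = e^1.704 ≈ 5.49588703132, so 471,400 × 5.49588703132 ≈ 2,590,761.1466.
Difference ≈ 1,495,724.9428 in favor of A.

Account A, by €1,495,724.94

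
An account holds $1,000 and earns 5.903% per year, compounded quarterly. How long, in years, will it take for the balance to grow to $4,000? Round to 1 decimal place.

We need (1 + 0.0147575)^(4t) = 4, so 4t = ln 4 / ln 1.014757 ≈ 94.6297.
t ≈ 94.6297/4 = 23.6574 years.

23.7 years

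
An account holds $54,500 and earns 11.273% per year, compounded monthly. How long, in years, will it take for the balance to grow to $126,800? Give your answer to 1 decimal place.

We need (1 + 0.00939417)^(12t) = 2.3266, so 12t = ln 2.3266 / ln 1.009394 ≈ 90.3082.
t ≈ 90.3082/12 = 7.5257 years.

7.5 years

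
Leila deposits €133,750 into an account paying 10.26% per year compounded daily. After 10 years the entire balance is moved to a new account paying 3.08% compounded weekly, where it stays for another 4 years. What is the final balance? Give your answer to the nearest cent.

After 10 years at 10.26%: 133,750 × 2.78948174703 ≈ 373,093.1837.
Then 4 years at 3.08%: 373,093.1837 × 1.13106936762 ≈ 421,994.2713.

€421,994.27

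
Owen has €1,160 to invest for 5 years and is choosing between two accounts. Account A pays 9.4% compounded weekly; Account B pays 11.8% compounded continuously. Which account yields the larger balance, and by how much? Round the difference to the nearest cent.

Account B, by €237.42

A: (1 + 0.094/52)^260 ≈ 1.599315465, so 1,160 × 1.599315465 ≈ 1,855.2059.
B: e^(0.118·5) = e^0.59 ≈ 1.803988415, so 1,160 × 1.803988415 ≈ 2,092.6266.
Difference ≈ 237.4206 in favor of B.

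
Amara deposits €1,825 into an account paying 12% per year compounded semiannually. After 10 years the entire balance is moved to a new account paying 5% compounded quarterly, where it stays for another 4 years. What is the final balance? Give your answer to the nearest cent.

€7,140.04

Phase 1: 1,825·(1 + 0.06)^20 ≈ 5,853.0222.
Phase 2: 5,853.0222·(1 + 0.0125)^16 ≈ 7,140.0406.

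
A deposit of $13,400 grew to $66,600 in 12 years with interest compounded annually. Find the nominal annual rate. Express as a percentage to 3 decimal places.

The 12-period growth factor is 66,600/13,400 = 4.97015.
r = 4.97015^(1/12) − 1 ≈ 0.142959, i.e. 14.29594%.

14.296%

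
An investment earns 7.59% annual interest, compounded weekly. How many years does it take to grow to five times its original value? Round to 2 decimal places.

(1 + 0.00145962)^(52t) = 5.
52t = ln 5 / ln(1 + 0.00145962) ≈ 1.6094/0.00145855 ≈ 1103.4497.
t ≈ 21.2202.

21.22 years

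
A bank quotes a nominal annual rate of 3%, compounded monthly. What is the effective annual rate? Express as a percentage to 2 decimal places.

3.04%

One year is 12 periods at 0.0025 each: (1 + 0.0025)^12 ≈ 1.030416.
EAR = 1.030416 − 1 ≈ 3.04160%.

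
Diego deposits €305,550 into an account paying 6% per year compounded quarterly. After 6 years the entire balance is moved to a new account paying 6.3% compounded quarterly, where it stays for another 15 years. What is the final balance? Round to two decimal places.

Phase 1: 305,550·(1 + 0.015)^24 ≈ 436,784.5842.
Phase 2: 436,784.5842·(1 + 0.01575)^60 ≈ 1,115,519.4885.

€1,115,519.49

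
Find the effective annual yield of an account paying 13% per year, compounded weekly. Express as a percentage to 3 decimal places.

13.864%

One year is 52 periods at 0.0025 each: (1 + 0.0025)^52 ≈ 1.138644.
EAR = 1.138644 − 1 ≈ 13.86436%.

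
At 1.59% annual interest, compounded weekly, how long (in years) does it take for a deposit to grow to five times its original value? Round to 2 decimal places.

101.24 years

(1 + 0.000305769)^(52t) = 5.
52t = ln 5 / ln(1 + 0.000305769) ≈ 1.6094/0.000305722 ≈ 5264.3752.
t ≈ 101.2380.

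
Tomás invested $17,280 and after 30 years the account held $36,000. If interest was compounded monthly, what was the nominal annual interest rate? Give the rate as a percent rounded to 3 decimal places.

2.449%

(1 + r/12)^360 = 36,000/17,280 = 2.08333.
1 + r/12 = 2.08333^(1/360) ≈ 1.002041, so r/12 ≈ 0.00204088.
r ≈ 12·0.00204088 = 2.44906%.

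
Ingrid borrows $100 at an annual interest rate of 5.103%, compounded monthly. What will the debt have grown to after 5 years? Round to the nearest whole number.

Periodic rate = 5.103%/12 = 0.0042525; periods = 12·5 = 60.
A = 100·(1 + 0.0042525)^60 ≈ 100·1.28995718 ≈ 128.9957.

$129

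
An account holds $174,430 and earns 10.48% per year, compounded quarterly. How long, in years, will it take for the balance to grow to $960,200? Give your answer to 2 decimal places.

16.49 years

(1 + 0.0262)^(4t) = 960,200/174,430 = 5.5048.
4t·ln(1 + 0.0262) = ln(5.5048); 4t = 1.7056/0.0258627 ≈ 65.9491.
t ≈ 16.4873 years.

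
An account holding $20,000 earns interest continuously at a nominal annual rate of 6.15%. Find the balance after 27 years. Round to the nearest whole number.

$105,239

A = P·e^(rt) = 20,000·e^(0.0615·27) = 20,000·e^1.6605.
e^1.6605 ≈ 5.26194115739, so A ≈ 105,238.8231.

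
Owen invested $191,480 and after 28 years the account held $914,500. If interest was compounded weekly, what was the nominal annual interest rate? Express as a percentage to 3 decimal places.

5.587%

(1 + r/52)^1456 = 914,500/191,480 = 4.77596.
1 + r/52 = 4.77596^(1/1456) ≈ 1.001074, so r/52 ≈ 0.00107447.
r ≈ 52·0.00107447 = 5.58726%.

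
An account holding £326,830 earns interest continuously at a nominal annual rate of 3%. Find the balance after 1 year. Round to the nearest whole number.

£336,783

A = P·e^(rt) = 326,830·e^(0.03·1) = 326,830·e^0.03.
e^0.03 ≈ 1.03045453395, so A ≈ 336,783.4553.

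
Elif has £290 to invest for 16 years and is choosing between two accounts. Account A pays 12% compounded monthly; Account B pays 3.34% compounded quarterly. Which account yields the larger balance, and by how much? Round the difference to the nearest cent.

A: (1 + 0.01)^192 ≈ 6.756219742, so 290 × 6.756219742 ≈ 1,959.3037.
B: (1 + 0.00835)^64 ≈ 1.7026421, so 290 × 1.7026421 ≈ 493.7662.
Difference ≈ 1,465.5375 in favor of A.

Account A, by £1,465.54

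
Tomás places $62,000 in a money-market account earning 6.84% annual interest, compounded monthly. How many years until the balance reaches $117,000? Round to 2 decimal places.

9.31 years

We need (1 + 0.0057)^(12t) = 1.8871, so 12t = ln 1.8871 / ln 1.0057 ≈ 111.7277.
t ≈ 111.7277/12 = 9.3106 years.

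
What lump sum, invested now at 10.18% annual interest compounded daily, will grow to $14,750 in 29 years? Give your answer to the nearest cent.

Periodic rate = 10.18%/365 = 0.000278904; 10585 periods.
P = 14,750/(1 + 0.1018/365)^10585 ≈ 14,750/19.140153123 ≈ 770.6312.

$770.63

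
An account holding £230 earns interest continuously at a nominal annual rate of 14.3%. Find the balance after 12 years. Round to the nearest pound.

A = P·e^(rt) = 230·e^(0.143·12) = 230·e^1.716.
e^1.716 ≈ 5.562234967, so A ≈ 1,279.3140.

£1,279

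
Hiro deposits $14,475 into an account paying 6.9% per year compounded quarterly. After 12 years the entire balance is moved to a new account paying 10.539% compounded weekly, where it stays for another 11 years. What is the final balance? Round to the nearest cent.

After 12 years at 6.9%: 14,475 × 2.27263415444 ≈ 32,896.3794.
Then 11 years at 10.539%: 32,896.3794 × 3.18393164843 ≈ 104,739.8234.

$104,739.82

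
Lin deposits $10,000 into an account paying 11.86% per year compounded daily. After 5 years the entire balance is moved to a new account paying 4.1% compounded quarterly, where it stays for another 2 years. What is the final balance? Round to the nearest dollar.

$19,630

After 5 years at 11.86%: 10,000 × 1.8092342305 ≈ 18,092.3423.
Then 2 years at 4.1%: 18,092.3423 × 1.0850028349 ≈ 19,630.2427.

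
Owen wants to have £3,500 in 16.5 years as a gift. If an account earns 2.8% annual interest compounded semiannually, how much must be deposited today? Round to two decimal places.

£2,212.15

Growth factor = (1 + 0.014)^33 ≈ 1.582167703.
P = 3,500/1.582167703 ≈ 2,212.1549.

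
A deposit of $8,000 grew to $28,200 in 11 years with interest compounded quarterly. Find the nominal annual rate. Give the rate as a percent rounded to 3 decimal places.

11.619%

(1 + r/4)^44 = 28,200/8,000 = 3.525.
1 + r/4 = 3.525^(1/44) ≈ 1.029048, so r/4 ≈ 0.0290475.
r ≈ 4·0.0290475 = 11.61901%.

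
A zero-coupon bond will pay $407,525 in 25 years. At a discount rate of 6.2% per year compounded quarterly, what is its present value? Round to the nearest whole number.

$87,531

Periodic rate = 6.2%/4 = 0.0155; 100 periods.
P = 407,525/(1 + 0.0155)^100 ≈ 407,525/4.65578347031 ≈ 87,530.9177.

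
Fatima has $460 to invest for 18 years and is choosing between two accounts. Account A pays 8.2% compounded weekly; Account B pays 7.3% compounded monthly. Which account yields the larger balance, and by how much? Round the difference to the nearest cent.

A: (1 + 0.082/52)^936 ≈ 4.370325331, so 460 × 4.370325331 ≈ 2,010.3497.
B: (1 + 0.073/12)^216 ≈ 3.706245559, so 460 × 3.706245559 ≈ 1,704.8730.
Difference ≈ 305.4767 in favor of A.

Account A, by $305.48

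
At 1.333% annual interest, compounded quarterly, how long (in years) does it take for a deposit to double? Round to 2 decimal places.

(1 + 0.0033325)^(4t) = 2.
4t = ln 2 / ln(1 + 0.0033325) ≈ 0.69315/0.00332696 ≈ 208.3425.
t ≈ 52.0856.

52.09 years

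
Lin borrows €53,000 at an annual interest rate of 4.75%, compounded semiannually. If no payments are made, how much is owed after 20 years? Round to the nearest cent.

Growth factor = (1 + 0.02375)^40 ≈ 2.55715227669.
A ≈ 53,000 × 2.55715227669 ≈ 135,529.0707.

€135,529.07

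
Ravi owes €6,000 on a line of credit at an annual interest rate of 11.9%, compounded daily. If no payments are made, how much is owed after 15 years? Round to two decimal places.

Growth factor = (1 + 0.119/365)^5475 ≈ 5.9578464613.
A ≈ 6,000 × 5.9578464613 ≈ 35,747.0788.

€35,747.08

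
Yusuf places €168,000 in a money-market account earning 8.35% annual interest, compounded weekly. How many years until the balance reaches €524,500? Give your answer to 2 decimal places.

We need (1 + 0.00160577)^(52t) = 3.122, so 52t = ln 3.122 / ln 1.001606 ≈ 709.5635.
t ≈ 709.5635/52 = 13.6455 years.

13.65 years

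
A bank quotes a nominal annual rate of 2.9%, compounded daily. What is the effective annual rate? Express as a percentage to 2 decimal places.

EAR = (1 + 2.9%/365)^365 − 1 = (1 + 0.0000794521)^365 − 1.
(1 + 0.0000794521)^365 ≈ 1.029423, so EAR ≈ 2.94234%.

2.94%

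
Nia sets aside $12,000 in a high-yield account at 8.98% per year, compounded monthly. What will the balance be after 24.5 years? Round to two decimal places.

$107,427.42

Growth factor = (1 + 0.0898/12)^294 ≈ 8.95228492671.
A ≈ 12,000 × 8.95228492671 ≈ 107,427.4191.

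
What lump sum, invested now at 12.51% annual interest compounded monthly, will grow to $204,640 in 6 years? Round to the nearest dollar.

$96,983

Periodic rate = 12.51%/12 = 0.010425; 72 periods.
P = 204,640/(1 + 0.010425)^72 ≈ 204,640/2.11005598127 ≈ 96,983.2089.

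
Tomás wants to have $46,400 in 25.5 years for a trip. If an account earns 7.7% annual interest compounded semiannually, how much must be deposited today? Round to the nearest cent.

$6,757.51

Growth factor = (1 + 0.0385)^51 ≈ 6.8664386553.
P = 46,400/6.8664386553 ≈ 6,757.5059.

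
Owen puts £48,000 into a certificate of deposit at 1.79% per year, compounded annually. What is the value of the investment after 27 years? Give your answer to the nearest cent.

£77,496.01

Growth factor = (1 + 0.0179)^27 ≈ 1.6145001431.
A ≈ 48,000 × 1.6145001431 ≈ 77,496.0069.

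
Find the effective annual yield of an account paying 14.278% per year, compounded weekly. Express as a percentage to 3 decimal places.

15.325%

EAR = (1 + 14.278%/52)^52 − 1 = (1 + 0.00274577)^52 − 1.
(1 + 0.00274577)^52 ≈ 1.15325, so EAR ≈ 15.32503%.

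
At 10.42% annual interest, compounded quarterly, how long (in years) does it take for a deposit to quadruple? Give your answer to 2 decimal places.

(1 + 0.02605)^(4t) = 4.
4t = ln 4 / ln(1 + 0.02605) ≈ 1.3863/0.0257165 ≈ 53.9069.
t ≈ 13.4767.

13.48 years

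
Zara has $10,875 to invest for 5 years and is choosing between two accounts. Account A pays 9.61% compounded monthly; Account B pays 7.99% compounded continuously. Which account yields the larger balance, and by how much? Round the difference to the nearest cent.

Account A, by $1,334.50

Account A growth factor: (1 + 0.0961/12)^60 ≈ 1.6137912245; balance ≈ 17,549.9796.
Account B growth factor: e^(0.0799·5) = e^0.3995 ≈ 1.4910789717; balance ≈ 16,215.4838.
Account A is larger by 1,334.4957.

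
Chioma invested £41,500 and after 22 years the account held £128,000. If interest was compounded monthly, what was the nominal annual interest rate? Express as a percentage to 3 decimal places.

(1 + r/12)^264 = 128,000/41,500 = 3.08434.
1 + r/12 = 3.08434^(1/264) ≈ 1.004276, so r/12 ≈ 0.00427554.
r ≈ 12·0.00427554 = 5.13065%.

5.131%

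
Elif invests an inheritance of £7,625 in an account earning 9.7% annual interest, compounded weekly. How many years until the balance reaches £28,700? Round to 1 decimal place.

13.7 years

We need (1 + 0.00186538)^(52t) = 3.7639, so 52t = ln 3.7639 / ln 1.001865 ≈ 711.2210.
t ≈ 711.2210/52 = 13.6773 years.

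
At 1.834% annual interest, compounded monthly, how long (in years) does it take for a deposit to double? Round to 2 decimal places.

37.82 years

(1 + 0.00152833)^(12t) = 2.
12t = ln 2 / ln(1 + 0.00152833) ≈ 0.69315/0.00152717 ≈ 453.8779.
t ≈ 37.8232.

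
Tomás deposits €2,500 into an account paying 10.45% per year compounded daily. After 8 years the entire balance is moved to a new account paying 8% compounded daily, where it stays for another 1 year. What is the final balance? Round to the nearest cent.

€6,247.38

After 8 years at 10.45%: 2,500 × 2.306843982 ≈ 5,767.1100.
Then 1 years at 8%: 5,767.1100 × 1.083277572 ≈ 6,247.3809.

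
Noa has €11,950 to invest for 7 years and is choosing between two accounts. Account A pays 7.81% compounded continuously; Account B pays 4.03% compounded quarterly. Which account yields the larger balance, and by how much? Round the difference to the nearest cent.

Account A growth factor: e^(0.0781·7) = e^0.5467 ≈ 1.7275427101; balance ≈ 20,644.1354.
Account B growth factor: (1 + 0.010075)^28 ≈ 1.3240409614; balance ≈ 15,822.2895.
Account A is larger by 4,821.8459.

Account A, by €4,821.85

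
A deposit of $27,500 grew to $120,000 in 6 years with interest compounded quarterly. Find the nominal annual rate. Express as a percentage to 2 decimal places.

25.32%

(1 + r/4)^24 = 120,000/27,500 = 4.36364.
1 + r/4 = 4.36364^(1/24) ≈ 1.063311, so r/4 ≈ 0.0633111.
r ≈ 4·0.0633111 = 25.32445%.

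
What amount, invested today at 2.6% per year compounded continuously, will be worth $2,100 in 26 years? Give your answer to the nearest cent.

$1,068.16

P = A·e^(−rt) = 2,100·e^(−0.676).
e^(−0.676) ≈ 0.5086475187, so P ≈ 1,068.1598.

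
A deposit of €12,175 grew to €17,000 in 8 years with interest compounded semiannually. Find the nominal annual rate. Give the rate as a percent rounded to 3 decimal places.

4.217%

(1 + r/2)^16 = 17,000/12,175 = 1.3963.
1 + r/2 = 1.3963^(1/16) ≈ 1.021083, so r/2 ≈ 0.0210835.
r ≈ 2·0.0210835 = 4.21669%.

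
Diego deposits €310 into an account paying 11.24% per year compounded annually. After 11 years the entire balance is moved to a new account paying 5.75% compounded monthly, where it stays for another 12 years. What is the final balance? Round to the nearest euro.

After 11 years at 11.24%: 310 × 3.227533674 ≈ 1,000.5354.
Then 12 years at 5.75%: 1,000.5354 × 1.990432868 ≈ 1,991.4986.

€1,991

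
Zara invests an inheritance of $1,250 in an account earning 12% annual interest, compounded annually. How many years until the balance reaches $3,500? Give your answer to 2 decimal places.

9.09 years

(1 + 0.12)^t = 3,500/1,250 = 2.8.
t·ln(1 + 0.12) = ln(2.8); t = 1.0296/0.113329 ≈ 9.0852.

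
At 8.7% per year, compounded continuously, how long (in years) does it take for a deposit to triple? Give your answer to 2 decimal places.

12.63 years

e^(0.087t) = 3, so 0.087t = ln 3 ≈ 1.0986.
t ≈ 1.0986/0.087 ≈ 12.6277.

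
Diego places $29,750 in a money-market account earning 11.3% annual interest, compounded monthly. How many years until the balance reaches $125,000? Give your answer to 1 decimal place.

We need (1 + 0.00941667)^(12t) = 4.2017, so 12t = ln 4.2017 / ln 1.009417 ≈ 153.1575.
t ≈ 153.1575/12 = 12.7631 years.

12.8 years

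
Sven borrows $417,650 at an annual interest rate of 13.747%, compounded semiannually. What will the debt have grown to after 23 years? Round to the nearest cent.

$8,888,612.49

Growth factor = (1 + 0.068735)^46 ≈ 21.28244341043.
A ≈ 417,650 × 21.28244341043 ≈ 8,888,612.4904.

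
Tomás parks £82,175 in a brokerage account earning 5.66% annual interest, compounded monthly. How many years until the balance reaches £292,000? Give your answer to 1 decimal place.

We need (1 + 0.00471667)^(12t) = 3.5534, so 12t = ln 3.5534 / ln 1.004717 ≈ 269.4467.
t ≈ 269.4467/12 = 22.4539 years.

22.5 years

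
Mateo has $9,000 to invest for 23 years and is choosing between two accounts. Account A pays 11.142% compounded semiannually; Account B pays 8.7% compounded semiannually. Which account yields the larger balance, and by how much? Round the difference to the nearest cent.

Account A growth factor: (1 + 0.05571)^46 ≈ 12.1074650955; balance ≈ 108,967.1859.
Account B growth factor: (1 + 0.0435)^46 ≈ 7.0901080955; balance ≈ 63,810.9729.
Account A is larger by 45,156.2130.

Account A, by $45,156.21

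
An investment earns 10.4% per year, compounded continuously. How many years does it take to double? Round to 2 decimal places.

e^(0.104t) = 2, so 0.104t = ln 2 ≈ 0.69315.
t ≈ 0.69315/0.104 ≈ 6.6649.

6.66 years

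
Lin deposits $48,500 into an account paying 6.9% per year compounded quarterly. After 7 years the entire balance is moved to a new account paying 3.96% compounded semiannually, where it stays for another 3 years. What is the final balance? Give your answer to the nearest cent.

$88,065.81

Phase 1: 48,500·(1 + 0.01725)^28 ≈ 78,291.9838.
Phase 2: 78,291.9838·(1 + 0.0198)^6 ≈ 88,065.8119.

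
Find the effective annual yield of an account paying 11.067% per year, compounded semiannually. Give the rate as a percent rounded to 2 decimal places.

EAR = (1 + 11.067%/2)^2 − 1 = (1 + 0.055335)^2 − 1.
(1 + 0.055335)^2 ≈ 1.113732, so EAR ≈ 11.37320%.

11.37%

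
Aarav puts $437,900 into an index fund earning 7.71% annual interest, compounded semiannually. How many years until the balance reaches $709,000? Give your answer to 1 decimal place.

(1 + 0.03855)^(2t) = 709,000/437,900 = 1.6191.
2t·ln(1 + 0.03855) = ln(1.6191); 2t = 0.48186/0.0378255 ≈ 12.7392.
t ≈ 6.3696 years.

6.4 years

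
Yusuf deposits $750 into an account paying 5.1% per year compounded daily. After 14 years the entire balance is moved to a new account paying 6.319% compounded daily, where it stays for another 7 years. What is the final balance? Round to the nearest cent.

$2,383.48

After 14 years at 5.1%: 750 × 2.042041663 ≈ 1,531.5312.
Then 7 years at 6.319%: 1,531.5312 × 1.556269662 ≈ 2,383.4756.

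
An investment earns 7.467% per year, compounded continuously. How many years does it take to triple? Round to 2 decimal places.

e^(0.07467t) = 3, so 0.07467t = ln 3 ≈ 1.0986.
t ≈ 1.0986/0.07467 ≈ 14.7129.

14.71 years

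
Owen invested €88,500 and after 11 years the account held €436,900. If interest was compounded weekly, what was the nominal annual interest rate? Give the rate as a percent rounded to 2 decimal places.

14.54%

The 572-period growth factor is 436,900/88,500 = 4.93672.
r/52 = 4.93672^(1/572) − 1 ≈ 0.00279534, so r ≈ 52·0.00279534 = 14.53575%.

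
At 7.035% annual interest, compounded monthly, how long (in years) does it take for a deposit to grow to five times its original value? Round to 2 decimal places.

22.94 years

(1 + 0.0058625)^(12t) = 5.
12t = ln 5 / ln(1 + 0.0058625) ≈ 1.6094/0.00584538 ≈ 275.3349.
t ≈ 22.9446.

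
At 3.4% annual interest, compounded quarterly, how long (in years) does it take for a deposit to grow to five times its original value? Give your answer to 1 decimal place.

47.5 years

(1 + 0.0085)^(4t) = 5.
4t = ln 5 / ln(1 + 0.0085) ≈ 1.6094/0.00846408 ≈ 190.1492.
t ≈ 47.5373.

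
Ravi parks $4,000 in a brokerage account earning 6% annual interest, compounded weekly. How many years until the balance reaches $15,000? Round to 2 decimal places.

We need (1 + 0.00115385)^(52t) = 3.75, so 52t = ln 3.75 / ln 1.001154 ≈ 1146.1825.
t ≈ 1146.1825/52 = 22.0420 years.

22.04 years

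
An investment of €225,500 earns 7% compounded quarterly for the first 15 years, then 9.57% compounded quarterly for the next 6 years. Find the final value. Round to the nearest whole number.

After 15 years at 7%: 225,500 × 2.831816277822 ≈ 638,574.5706.
Then 6 years at 9.57%: 638,574.5706 × 1.763743893475 ≈ 1,126,281.9995.

€1,126,282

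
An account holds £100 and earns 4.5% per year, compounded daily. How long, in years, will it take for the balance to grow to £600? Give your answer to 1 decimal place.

We need (1 + 0.000123288)^(365t) = 6, so 365t = ln 6 / ln 1.000123 ≈ 14534.0560.
t ≈ 14534.0560/365 = 39.8193 years.

39.8 years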